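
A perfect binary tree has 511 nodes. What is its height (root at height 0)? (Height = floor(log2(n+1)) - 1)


For a perfect binary tree of height h: n = 2^(h+1) - 1, so h = log2(n+1) - 1.
  n + 1 = 512 = 2^9
  log2(512) = 9
  height = 9 - 1 = 8


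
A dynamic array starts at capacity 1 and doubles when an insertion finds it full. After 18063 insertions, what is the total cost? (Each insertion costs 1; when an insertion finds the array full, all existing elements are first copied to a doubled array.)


Insertion cost: 18063 (one per element)
Resizes occur just before inserting elements 2, 3, 5, 9, ...
Elements copied at each resize: 1 + 2 + 4 + 8 + 16 + 32 + 64 + 128 + 256 + 512 + 1024 + 2048 + 4096 + 8192 + 16384
Sum of copies = 32767 (geometric series: 2^k - 1)
Total = 18063 + 32767 = 50830


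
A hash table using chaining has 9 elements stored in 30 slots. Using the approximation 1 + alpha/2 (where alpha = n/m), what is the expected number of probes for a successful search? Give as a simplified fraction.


Load factor alpha = n/m = 9/30
Expected probes = 1 + alpha/2 = 1 + 9/(2*30)
= 1 + 9/60
= 60/60 + 9/60
= 69/60
Simplify: 23/20


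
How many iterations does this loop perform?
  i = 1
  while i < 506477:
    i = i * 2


The loop variable doubles each iteration:
i = 1 -> 2 -> 4 -> 8 -> 16 -> 32 -> 64 -> 128 -> 256 -> 512 -> 1024 -> 2048 -> 4096 -> 8192 -> 16384 -> 32768 -> 65536 -> 131072 -> 262144 -> 524288 (stop, 524288 >= 506477)
Number of doublings = ceil(log2(506477)) = 19


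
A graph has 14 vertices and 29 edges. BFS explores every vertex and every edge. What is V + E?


A full BFS traversal dequeues each vertex once and examines each edge once.
Vertex visits: 14
Edge visits: 29
V + E = 14 + 29 = 43


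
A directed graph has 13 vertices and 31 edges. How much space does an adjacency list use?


Adjacency list: one list head per vertex + one entry per edge
Vertex heads: 13
Edge entries: 31
Total = 13 + 31 = 44


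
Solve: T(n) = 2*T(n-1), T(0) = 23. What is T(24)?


Unrolling:
T(24) = 2*T(23) = 2^2*T(22) = ... = 2^24*T(0)
= 2^24 * 23
= 16777216 * 23 = 385875968


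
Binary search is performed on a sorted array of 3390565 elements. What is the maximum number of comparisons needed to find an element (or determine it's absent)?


Binary search halves the search space each comparison:
  Step 1: search space = 3390565 -> 1695282
  Step 2: search space = 1695282 -> 847641
  Step 3: search space = 847641 -> 423820
  Step 4: search space = 423820 -> 211910
  Step 5: search space = 211910 -> 105955
  Step 6: search space = 105955 -> 52977
  Step 7: search space = 52977 -> 26488
  Step 8: search space = 26488 -> 13244
  Step 9: search space = 13244 -> 6622
  Step 10: search space = 6622 -> 3311
  Step 11: search space = 3311 -> 1655
  Step 12: search space = 1655 -> 827
  Step 13: search space = 827 -> 413
  Step 14: search space = 413 -> 206
  Step 15: search space = 206 -> 103
  Step 16: search space = 103 -> 51
  Step 17: search space = 51 -> 25
  Step 18: search space = 25 -> 12
  Step 19: search space = 12 -> 6
  Step 20: search space = 6 -> 3
  Step 21: search space = 3 -> 1
  Step 22: search space = 1 (final check)
Maximum comparisons = floor(log2(3390565)) + 1 = 21 + 1 = 22


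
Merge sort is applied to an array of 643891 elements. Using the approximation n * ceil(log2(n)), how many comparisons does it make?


Merge sort divides the array into halves recursively.
Number of levels = ceil(log2(643891)) = 20
At each level, approximately n = 643891 comparisons are needed for merging.
Total comparisons ~ n * ceil(log2(n)) = 643891 * 20 = 12877820


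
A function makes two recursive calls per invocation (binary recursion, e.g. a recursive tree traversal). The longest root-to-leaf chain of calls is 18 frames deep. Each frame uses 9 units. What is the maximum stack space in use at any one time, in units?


Binary recursion: the two calls run one after the other, so only one root-to-leaf chain of frames is on the stack at a time.
Maximum depth (longest chain) = 18 frames
Each frame = 9 units
Max stack space = 18 * 9 = 162


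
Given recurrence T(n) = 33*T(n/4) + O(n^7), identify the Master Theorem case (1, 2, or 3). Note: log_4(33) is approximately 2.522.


Master Theorem parameters: a=33, b=4, c=7
log_b(a) = 2.522
Compare b^c with a: 4^7 = 16384 > 33, so c > log_b(a).
Comparing c=7 vs log_b(a)=2.522:
7 > 2.522 => Case 3
Result: T(n) = O(n^7)
Master Theorem case = 3


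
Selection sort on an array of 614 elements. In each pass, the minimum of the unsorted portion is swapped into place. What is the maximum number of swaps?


Selection sort performs one swap per pass:
  Pass 1: find min in positions 0 to 613, swap with position 0
  Pass 2: find min in positions 1 to 613, swap with position 1
  Pass 3: find min in positions 2 to 613, swap with position 2
  Pass 4: find min in positions 3 to 613, swap with position 3
  Pass 5: find min in positions 4 to 613, swap with position 4
  ... (608 more passes)
Total passes (and swaps) = n - 1 = 614 - 1 = 613


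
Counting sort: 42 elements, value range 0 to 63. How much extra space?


n = 42 (output array)
k = 64 (count array for 64 distinct values)
Extra space = 42 + 64 = 106


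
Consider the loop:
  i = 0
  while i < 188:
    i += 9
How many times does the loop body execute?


Starting at i = 0, each iteration adds 9.
Iterations until i >= 188:
  Iteration 1: i = 0 -> i = 9
  Iteration 2: i = 9 -> i = 18
  Iteration 3: i = 18 -> i = 27
  Iteration 4: i = 27 -> i = 36
  Iteration 5: i = 36 -> i = 45
  Iteration 6: i = 45 -> i = 54
  Iteration 7: i = 54 -> i = 63
  Iteration 8: i = 63 -> i = 72
  ... continuing ...
Total iterations = ceil(188/9) = 21


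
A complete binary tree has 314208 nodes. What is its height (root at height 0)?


In a complete binary tree, level k holds nodes 2^k .. 2^(k+1)-1 (1-indexed).
Height = floor(log2(n)) = floor(log2(314208)) = 18
Check: 2^18 = 262144 <= 314208 < 524288 = 2^19


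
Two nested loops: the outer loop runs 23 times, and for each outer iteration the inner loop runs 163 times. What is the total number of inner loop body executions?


Outer loop: 23 iterations
Inner loop: 163 iterations per outer iteration
Total = 23 * 163 = 3749


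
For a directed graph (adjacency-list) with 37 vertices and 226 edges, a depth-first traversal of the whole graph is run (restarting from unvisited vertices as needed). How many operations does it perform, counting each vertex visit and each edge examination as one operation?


A full DFS traversal visits each vertex once and examines each edge once.
V = 37
E = 226
Sum = 37 + 226 = 263


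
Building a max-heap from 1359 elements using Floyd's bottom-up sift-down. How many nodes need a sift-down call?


In a heap of 1359 elements (0-indexed array):
  Last element index: 1358
  Parent of last element: floor((1358 - 1) / 2) = 678
  Internal nodes: indices 0 to 678
  Count = floor(1359/2) = 679


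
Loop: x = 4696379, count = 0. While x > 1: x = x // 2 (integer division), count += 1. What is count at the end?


The variable x halves each step:
x = 4696379 -> 2348189 -> 1174094 -> 587047 -> 293523 -> 146761 -> 73380 -> 36690 -> 18345 -> 9172 -> 4586 -> 2293 -> 1146 -> 573 -> 286 -> 143 -> 71 -> 35 -> 17 -> 8 -> 4 -> 2 -> 1
Number of halvings = floor(log2(4696379)) = 22


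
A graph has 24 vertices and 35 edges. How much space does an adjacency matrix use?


Adjacency matrix: V x V grid of entries
Space = V^2 = 24^2 = 24 * 24 = 576


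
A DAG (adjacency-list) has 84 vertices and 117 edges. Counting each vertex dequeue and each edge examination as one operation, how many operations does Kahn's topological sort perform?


V = 84 (vertex processing)
E = 117 (edge processing)
V + E = 84 + 117 = 201


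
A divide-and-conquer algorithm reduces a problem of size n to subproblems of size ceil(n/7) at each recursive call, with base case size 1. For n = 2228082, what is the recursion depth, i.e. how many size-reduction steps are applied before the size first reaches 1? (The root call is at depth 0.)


Each step divides the size by 7 (rounding up); after k steps the size is ceil(n/7^k), which equals 1 exactly when 7^k >= n.
So the depth is the smallest k with 7^k >= 2228082, i.e. ceil(log_7(2228082)).
7^7 = 823543 < 2228082 <= 5764801 = 7^8
Recursion depth = 8


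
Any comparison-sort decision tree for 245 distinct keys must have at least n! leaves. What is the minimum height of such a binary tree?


A binary decision tree of height h has at most 2^h leaves and needs at least n! of them, so h >= ceil(log2(n!)).
245! is far too large to multiply out, so use Stirling's series:
  ln(n!) ~ n ln n - n + (1/2) ln(2 pi n) + 1/(12n)  (error below 1/(360 n^3), negligible here)
  ln(245) = 5.5012582
  n ln n = 245 * 5.5012582 = 1347.8083
  (1/2) ln(2 pi * 245) = (1/2) ln(1539.3804) = 3.6696
  1/(12*245) = 0.0003
  ln(245!) ~ 1347.8083 - 245 + 3.6696 + 0.0003 = 1106.4782
Convert to base 2: log2(245!) = 1106.4782 / ln 2 = 1106.4782 / 0.69314718 = 1596.3106
ceil(1596.3106) = 1597


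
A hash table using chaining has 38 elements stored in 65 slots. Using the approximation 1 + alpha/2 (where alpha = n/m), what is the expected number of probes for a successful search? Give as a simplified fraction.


Load factor alpha = n/m = 38/65
Expected probes = 1 + alpha/2 = 1 + 38/(2*65)
= 1 + 38/130
= 130/130 + 38/130
= 168/130
Simplify: 84/65


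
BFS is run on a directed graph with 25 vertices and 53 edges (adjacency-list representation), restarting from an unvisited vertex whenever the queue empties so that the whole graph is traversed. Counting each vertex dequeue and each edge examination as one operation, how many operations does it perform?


A full BFS traversal dequeues each vertex exactly once and examines each directed edge exactly once.
V = 25 (vertex processing cost)
E = 53 (edge examination cost)
Total operations proportional to V + E = 25 + 53 = 78


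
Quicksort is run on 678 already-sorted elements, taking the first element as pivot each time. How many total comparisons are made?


Sum of comparisons per partition:
677 + 676 + ... + 1 + 0
= 678 * (678 - 1) / 2
= 678 * 677 / 2
= 229503


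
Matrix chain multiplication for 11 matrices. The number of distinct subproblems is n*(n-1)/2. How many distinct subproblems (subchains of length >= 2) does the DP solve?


Subproblems are indexed by (i, j) where i < j.
Number of such pairs = n*(n-1)/2
= 11 * 10 / 2
= 55


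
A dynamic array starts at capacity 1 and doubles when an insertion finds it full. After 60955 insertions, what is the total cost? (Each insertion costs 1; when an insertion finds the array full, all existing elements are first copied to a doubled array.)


Insertion cost: 60955 (one per element)
Resizes occur just before inserting elements 2, 3, 5, 9, ...
Elements copied at each resize: 1 + 2 + 4 + 8 + 16 + 32 + 64 + 128 + 256 + 512 + 1024 + 2048 + 4096 + 8192 + 16384 + 32768
Sum of copies = 65535 (geometric series: 2^k - 1)
Total = 60955 + 65535 = 126490


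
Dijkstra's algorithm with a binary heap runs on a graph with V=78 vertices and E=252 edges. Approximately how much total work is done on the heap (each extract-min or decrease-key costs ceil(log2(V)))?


Dijkstra with a binary heap: each vertex is extracted once, each edge may relax once.
Each heap operation costs O(log V).
V + E = 78 + 252 = 330
ceil(log2(78)) = 7 (since 2^6 = 64 < 78 <= 128 = 2^7)
Total heap work = (V+E) * ceil(log2(V)) = 330 * 7 = 2310


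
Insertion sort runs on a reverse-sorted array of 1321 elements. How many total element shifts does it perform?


Sum of shifts = 1 + 2 + 3 + ... + 1320
= 1321 * 1320 / 2
= 1743720 / 2
= 871860


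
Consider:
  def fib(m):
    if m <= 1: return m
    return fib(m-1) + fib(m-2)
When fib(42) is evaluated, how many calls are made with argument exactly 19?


Let N(m) = number of times fib(m) is called while evaluating fib(42).
N(42) = 1 (the initial call).
N(41) = 1 (only fib(42) calls it).
For 1 <= m <= 40: fib(m) is called by fib(m+1) and fib(m+2), so
  N(m) = N(m+1) + N(m+2).
fib(0) is called only by fib(2), so N(0) = N(2).
Walk down from m=42:
  N(42)=1, N(41)=1, N(40)=2, N(39)=3, N(38)=5, N(37)=8, N(36)=13, N(35)=21, N(34)=34, N(33)=55, N(32)=89, N(31)=144, N(30)=233, N(29)=377, N(28)=610, N(27)=987, N(26)=1597, N(25)=2584, N(24)=4181, N(23)=6765, N(22)=10946, N(21)=17711, N(20)=28657, N(19)=46368
N(19) = 46368


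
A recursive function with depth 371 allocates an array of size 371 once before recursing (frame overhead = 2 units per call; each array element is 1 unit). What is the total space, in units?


Array allocation: 371 units (allocated once)
Stack frames: 371 deep * 2 per frame = 742 units
Total = 371 + 742 = 1113


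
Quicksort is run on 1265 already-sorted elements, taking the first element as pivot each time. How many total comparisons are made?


Sum of comparisons per partition:
1264 + 1263 + ... + 1 + 0
= 1265 * (1265 - 1) / 2
= 1265 * 1264 / 2
= 799480


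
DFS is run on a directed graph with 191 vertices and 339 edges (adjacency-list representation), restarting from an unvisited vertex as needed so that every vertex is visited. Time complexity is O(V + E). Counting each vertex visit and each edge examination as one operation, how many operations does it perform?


A full DFS traversal processes each vertex exactly once (push/pop on stack).
Each directed edge is examined once.
V = 191, E = 339
V + E = 530


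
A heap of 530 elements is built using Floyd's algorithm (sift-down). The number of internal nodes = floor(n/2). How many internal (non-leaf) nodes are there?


Leaf nodes occupy roughly half the array.
Sift-down is called for each internal node, starting from the last one.
Internal nodes = floor(n/2) = floor(530/2) = 265


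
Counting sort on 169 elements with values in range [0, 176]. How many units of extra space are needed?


Output array size: 169 (to store sorted result)
Count array size: 177 (one slot per possible value, range 0 to 176)
Total extra space = 169 + 177 = 346


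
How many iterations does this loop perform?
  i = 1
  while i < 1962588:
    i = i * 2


The loop variable doubles each iteration:
i = 1 -> 2 -> 4 -> 8 -> 16 -> 32 -> 64 -> 128 -> 256 -> 512 -> 1024 -> 2048 -> 4096 -> 8192 -> 16384 -> 32768 -> 65536 -> 131072 -> 262144 -> 524288 -> 1048576 -> 2097152 (stop, 2097152 >= 1962588)
Number of doublings = ceil(log2(1962588)) = 21


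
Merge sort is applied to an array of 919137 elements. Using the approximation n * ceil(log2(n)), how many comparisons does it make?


Merge sort divides the array into halves recursively.
Number of levels = ceil(log2(919137)) = 20
At each level, approximately n = 919137 comparisons are needed for merging.
Total comparisons ~ n * ceil(log2(n)) = 919137 * 20 = 18382740


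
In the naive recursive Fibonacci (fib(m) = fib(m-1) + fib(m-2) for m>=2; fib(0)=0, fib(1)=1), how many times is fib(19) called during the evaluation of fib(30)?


Let N(m) = number of times fib(m) is called while evaluating fib(30).
N(30) = 1 (the initial call).
N(29) = 1 (only fib(30) calls it).
For 1 <= m <= 28: fib(m) is called by fib(m+1) and fib(m+2), so
  N(m) = N(m+1) + N(m+2).
fib(0) is called only by fib(2), so N(0) = N(2).
Walk down from m=30:
  N(30)=1, N(29)=1, N(28)=2, N(27)=3, N(26)=5, N(25)=8, N(24)=13, N(23)=21, N(22)=34, N(21)=55, N(20)=89, N(19)=144
N(19) = 144


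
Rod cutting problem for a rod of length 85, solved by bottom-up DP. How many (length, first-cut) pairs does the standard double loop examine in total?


For each subproblem length i = 1..85, the inner loop considers i possible first cuts.
Total = 1 + 2 + ... + 85
= 85*(85+1)/2
= 85*86/2 = 3655


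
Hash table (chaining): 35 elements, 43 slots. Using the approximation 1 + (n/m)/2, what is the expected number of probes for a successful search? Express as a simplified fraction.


Computing expected probes:
alpha = 35/43
= 1 + alpha/2
= 1 + 35/(2*43)
= (2*43 + 35) / (2*43)
= 121/86


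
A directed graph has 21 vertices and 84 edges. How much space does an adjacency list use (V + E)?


Adjacency list: one list head per vertex + one entry per edge
Vertex heads: 21
Edge entries: 84
Total = 21 + 84 = 105


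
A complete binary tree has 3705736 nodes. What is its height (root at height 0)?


In a complete binary tree, level k holds nodes 2^k .. 2^(k+1)-1 (1-indexed).
Height = floor(log2(n)) = floor(log2(3705736)) = 21
Check: 2^21 = 2097152 <= 3705736 < 4194304 = 2^22


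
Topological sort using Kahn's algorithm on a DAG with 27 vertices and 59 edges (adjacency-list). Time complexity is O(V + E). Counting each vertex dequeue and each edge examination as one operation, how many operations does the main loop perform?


Kahn's algorithm:
  1. Compute in-degrees: O(V + E)
  2. Process queue: each vertex dequeued once (O(V))
     each edge examined once (O(E))
Total = V + E = 27 + 59 = 86


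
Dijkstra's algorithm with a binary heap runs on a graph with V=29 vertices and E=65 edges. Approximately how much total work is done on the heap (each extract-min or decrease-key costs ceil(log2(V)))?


Dijkstra with a binary heap: each vertex is extracted once, each edge may relax once.
Each heap operation costs O(log V).
V + E = 29 + 65 = 94
ceil(log2(29)) = 5 (since 2^4 = 16 < 29 <= 32 = 2^5)
Total heap work = (V+E) * ceil(log2(V)) = 94 * 5 = 470


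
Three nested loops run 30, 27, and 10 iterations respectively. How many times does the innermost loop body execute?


Loop 1 (outermost): 30 iterations
Loop 2 (middle): 27 iterations per outer
Loop 3 (innermost): 10 iterations per middle
Total = 30 * 27 * 10 = 8100


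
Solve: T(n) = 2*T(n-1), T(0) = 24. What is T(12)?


Unrolling:
T(12) = 2*T(11) = 2^2*T(10) = ... = 2^12*T(0)
= 2^12 * 24
= 4096 * 24 = 98304


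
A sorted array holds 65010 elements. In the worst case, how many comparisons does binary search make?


Halving sequence: 65010 -> 32505 -> 16252 -> 8126 -> 4063 -> 2031 -> 1015 -> 507 -> 253 -> 126 -> 63 -> 31 -> 15 -> 7 -> 3 -> 1
Number of halvings = 15
Max comparisons = 15 + 1 = 16


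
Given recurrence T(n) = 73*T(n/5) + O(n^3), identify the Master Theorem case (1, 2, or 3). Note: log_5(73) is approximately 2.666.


Master Theorem parameters: a=73, b=5, c=3
log_b(a) = 2.666
Compare b^c with a: 5^3 = 125 > 73, so c > log_b(a).
Comparing c=3 vs log_b(a)=2.666:
3 > 2.666 => Case 3
Result: T(n) = O(n^3)
Master Theorem case = 3


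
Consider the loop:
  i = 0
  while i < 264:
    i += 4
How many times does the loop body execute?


Starting at i = 0, each iteration adds 4.
Iterations until i >= 264:
  Iteration 1: i = 0 -> i = 4
  Iteration 2: i = 4 -> i = 8
  Iteration 3: i = 8 -> i = 12
  Iteration 4: i = 12 -> i = 16
  Iteration 5: i = 16 -> i = 20
  Iteration 6: i = 20 -> i = 24
  Iteration 7: i = 24 -> i = 28
  Iteration 8: i = 28 -> i = 32
  ... continuing ...
Total iterations = ceil(264/4) = 66


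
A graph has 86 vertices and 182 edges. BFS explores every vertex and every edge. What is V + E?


A full BFS traversal dequeues each vertex once and examines each edge once.
Vertex visits: 86
Edge visits: 182
V + E = 86 + 182 = 268


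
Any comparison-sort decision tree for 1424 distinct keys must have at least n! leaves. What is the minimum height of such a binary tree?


A binary decision tree of height h has at most 2^h leaves and needs at least n! of them, so h >= ceil(log2(n!)).
1424! is far too large to multiply out, so use Stirling's series:
  ln(n!) ~ n ln n - n + (1/2) ln(2 pi n) + 1/(12n)  (error below 1/(360 n^3), negligible here)
  ln(1424) = 7.2612251
  n ln n = 1424 * 7.2612251 = 10339.9845
  (1/2) ln(2 pi * 1424) = (1/2) ln(8947.2559) = 4.5496
  1/(12*1424) = 0.0001
  ln(1424!) ~ 10339.9845 - 1424 + 4.5496 + 0.0001 = 8920.5342
Convert to base 2: log2(1424!) = 8920.5342 / ln 2 = 8920.5342 / 0.69314718 = 12869.6105
ceil(12869.6105) = 12870


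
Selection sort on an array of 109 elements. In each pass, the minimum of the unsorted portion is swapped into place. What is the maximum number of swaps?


Selection sort performs one swap per pass:
  Pass 1: find min in positions 0 to 108, swap with position 0
  Pass 2: find min in positions 1 to 108, swap with position 1
  Pass 3: find min in positions 2 to 108, swap with position 2
  Pass 4: find min in positions 3 to 108, swap with position 3
  Pass 5: find min in positions 4 to 108, swap with position 4
  ... (103 more passes)
Total passes (and swaps) = n - 1 = 109 - 1 = 108


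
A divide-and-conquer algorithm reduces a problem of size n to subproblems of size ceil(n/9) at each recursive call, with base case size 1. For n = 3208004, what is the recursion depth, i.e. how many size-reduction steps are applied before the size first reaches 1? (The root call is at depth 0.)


Each step divides the size by 9 (rounding up); after k steps the size is ceil(n/9^k), which equals 1 exactly when 9^k >= n.
So the depth is the smallest k with 9^k >= 3208004, i.e. ceil(log_9(3208004)).
9^6 = 531441 < 3208004 <= 4782969 = 9^7
Recursion depth = 7


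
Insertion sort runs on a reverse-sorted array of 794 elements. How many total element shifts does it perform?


Sum of shifts = 1 + 2 + 3 + ... + 793
= 794 * 793 / 2
= 629642 / 2
= 314821


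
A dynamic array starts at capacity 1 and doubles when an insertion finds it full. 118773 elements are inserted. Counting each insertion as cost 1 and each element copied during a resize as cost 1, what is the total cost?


n = 118773
Insertion costs: 118773
Resizes copy 1, 2, 4, ... up to the largest power of 2 that is <= n-1 = 118772, i.e. 65536.
Copy costs = 1 + 2 + 4 + 8 + 16 + 32 + 64 + 128 + 256 + 512 + 1024 + 2048 + 4096 + 8192 + 16384 + 32768 + 65536 = 131071
Total = 118773 + 131071 = 249844


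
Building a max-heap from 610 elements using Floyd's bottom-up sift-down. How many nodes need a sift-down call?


In a heap of 610 elements (0-indexed array):
  Last element index: 609
  Parent of last element: floor((609 - 1) / 2) = 304
  Internal nodes: indices 0 to 304
  Count = floor(610/2) = 305


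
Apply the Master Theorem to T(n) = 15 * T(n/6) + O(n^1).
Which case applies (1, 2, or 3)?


The Master Theorem: T(n) = a*T(n/b) + O(n^c)
  a = 15, b = 6, c = 1
log_b(a) = log_6(15) ~ 1.511
Compare b^c with a: 6^1 = 6 < 15, so c < log_b(a).
Since c < log_b(a), Case 1 applies.
T(n) = O(n^(log_6 15)) ~ O(n^1.511)
Master Theorem case = 1


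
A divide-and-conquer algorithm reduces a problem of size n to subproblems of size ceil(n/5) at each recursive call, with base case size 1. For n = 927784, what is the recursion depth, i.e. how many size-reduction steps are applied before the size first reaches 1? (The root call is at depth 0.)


Each step divides the size by 5 (rounding up); after k steps the size is ceil(n/5^k), which equals 1 exactly when 5^k >= n.
So the depth is the smallest k with 5^k >= 927784, i.e. ceil(log_5(927784)).
5^8 = 390625 < 927784 <= 1953125 = 5^9
Recursion depth = 9


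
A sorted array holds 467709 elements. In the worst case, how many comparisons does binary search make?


Halving sequence: 467709 -> 233854 -> 116927 -> 58463 -> 29231 -> 14615 -> 7307 -> 3653 -> 1826 -> 913 -> 456 -> 228 -> 114 -> 57 -> 28 -> 14 -> 7 -> 3 -> 1
Number of halvings = 18
Max comparisons = 18 + 1 = 19


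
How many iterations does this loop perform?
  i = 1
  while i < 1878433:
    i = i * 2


The loop variable doubles each iteration:
i = 1 -> 2 -> 4 -> 8 -> 16 -> 32 -> 64 -> 128 -> 256 -> 512 -> 1024 -> 2048 -> 4096 -> 8192 -> 16384 -> 32768 -> 65536 -> 131072 -> 262144 -> 524288 -> 1048576 -> 2097152 (stop, 2097152 >= 1878433)
Number of doublings = ceil(log2(1878433)) = 21


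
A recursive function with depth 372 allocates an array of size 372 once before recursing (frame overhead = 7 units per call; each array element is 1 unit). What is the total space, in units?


Array allocation: 372 units (allocated once)
Stack frames: 372 deep * 7 per frame = 2604 units
Total = 372 + 2604 = 2976


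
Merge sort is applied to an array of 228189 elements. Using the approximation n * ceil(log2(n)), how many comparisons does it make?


Merge sort divides the array into halves recursively.
Number of levels = ceil(log2(228189)) = 18
At each level, approximately n = 228189 comparisons are needed for merging.
Total comparisons ~ n * ceil(log2(n)) = 228189 * 18 = 4107402


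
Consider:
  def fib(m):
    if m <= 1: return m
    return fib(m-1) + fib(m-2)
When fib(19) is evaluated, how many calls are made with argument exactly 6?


Let N(m) = number of times fib(m) is called while evaluating fib(19).
N(19) = 1 (the initial call).
N(18) = 1 (only fib(19) calls it).
For 1 <= m <= 17: fib(m) is called by fib(m+1) and fib(m+2), so
  N(m) = N(m+1) + N(m+2).
fib(0) is called only by fib(2), so N(0) = N(2).
Walk down from m=19:
  N(19)=1, N(18)=1, N(17)=2, N(16)=3, N(15)=5, N(14)=8, N(13)=13, N(12)=21, N(11)=34, N(10)=55, N(9)=89, N(8)=144, N(7)=233, N(6)=377
N(6) = 377


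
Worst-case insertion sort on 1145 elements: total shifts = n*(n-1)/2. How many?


Sum of shifts = 1 + 2 + 3 + ... + 1144
= 1145 * 1144 / 2
= 1309880 / 2
= 654940


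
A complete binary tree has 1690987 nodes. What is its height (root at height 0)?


In a complete binary tree, level k holds nodes 2^k .. 2^(k+1)-1 (1-indexed).
Height = floor(log2(n)) = floor(log2(1690987)) = 20
Check: 2^20 = 1048576 <= 1690987 < 2097152 = 2^21


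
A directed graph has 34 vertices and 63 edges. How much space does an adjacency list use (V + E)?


Adjacency list: one list head per vertex + one entry per edge
Vertex heads: 34
Edge entries: 63
Total = 34 + 63 = 97


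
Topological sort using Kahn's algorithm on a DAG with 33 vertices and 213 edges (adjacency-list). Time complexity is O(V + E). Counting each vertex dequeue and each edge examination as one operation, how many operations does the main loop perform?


Kahn's algorithm:
  1. Compute in-degrees: O(V + E)
  2. Process queue: each vertex dequeued once (O(V))
     each edge examined once (O(E))
Total = V + E = 33 + 213 = 246


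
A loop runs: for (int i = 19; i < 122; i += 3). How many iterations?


Loop starts at i = 19, increments by 3, stops when i >= 122.
Number of iterations = ceil((122 - 19) / 3)
= ceil(103 / 3)
= 35


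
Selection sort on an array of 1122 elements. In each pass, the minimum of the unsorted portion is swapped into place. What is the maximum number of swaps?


Selection sort performs one swap per pass:
  Pass 1: find min in positions 0 to 1121, swap with position 0
  Pass 2: find min in positions 1 to 1121, swap with position 1
  Pass 3: find min in positions 2 to 1121, swap with position 2
  Pass 4: find min in positions 3 to 1121, swap with position 3
  Pass 5: find min in positions 4 to 1121, swap with position 4
  ... (1116 more passes)
Total passes (and swaps) = n - 1 = 1122 - 1 = 1121


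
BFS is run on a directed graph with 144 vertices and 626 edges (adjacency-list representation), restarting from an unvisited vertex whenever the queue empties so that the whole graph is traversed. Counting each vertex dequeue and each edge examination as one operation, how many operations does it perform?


A full BFS traversal dequeues each vertex exactly once and examines each directed edge exactly once.
V = 144 (vertex processing cost)
E = 626 (edge examination cost)
Total operations proportional to V + E = 144 + 626 = 770


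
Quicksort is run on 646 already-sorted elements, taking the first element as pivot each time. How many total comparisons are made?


Sum of comparisons per partition:
645 + 644 + ... + 1 + 0
= 646 * (646 - 1) / 2
= 646 * 645 / 2
= 208335


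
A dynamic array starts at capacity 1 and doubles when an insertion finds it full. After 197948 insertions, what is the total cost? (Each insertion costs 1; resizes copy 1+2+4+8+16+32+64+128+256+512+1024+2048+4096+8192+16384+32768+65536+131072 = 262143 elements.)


Insertion cost: 197948 (one per element)
Resizes occur just before inserting elements 2, 3, 5, 9, ...
Elements copied at each resize: 1 + 2 + 4 + 8 + 16 + 32 + 64 + 128 + 256 + 512 + 1024 + 2048 + 4096 + 8192 + 16384 + 32768 + 65536 + 131072
Sum of copies = 262143 (geometric series: 2^k - 1)
Total = 197948 + 262143 = 460091


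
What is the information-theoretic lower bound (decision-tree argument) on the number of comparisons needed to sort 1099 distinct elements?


A binary decision tree of height h has at most 2^h leaves and needs at least n! of them, so h >= ceil(log2(n!)).
1099! is far too large to multiply out, so use Stirling's series:
  ln(n!) ~ n ln n - n + (1/2) ln(2 pi n) + 1/(12n)  (error below 1/(360 n^3), negligible here)
  ln(1099) = 7.0021560
  n ln n = 1099 * 7.0021560 = 7695.3694
  (1/2) ln(2 pi * 1099) = (1/2) ln(6905.2207) = 4.4200
  1/(12*1099) = 0.0001
  ln(1099!) ~ 7695.3694 - 1099 + 4.4200 + 0.0001 = 6600.7895
Convert to base 2: log2(1099!) = 6600.7895 / ln 2 = 6600.7895 / 0.69314718 = 9522.9263
ceil(9522.9263) = 9523


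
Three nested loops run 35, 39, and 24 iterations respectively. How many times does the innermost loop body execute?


Loop 1 (outermost): 35 iterations
Loop 2 (middle): 39 iterations per outer
Loop 3 (innermost): 24 iterations per middle
Total = 35 * 39 * 24 = 32760


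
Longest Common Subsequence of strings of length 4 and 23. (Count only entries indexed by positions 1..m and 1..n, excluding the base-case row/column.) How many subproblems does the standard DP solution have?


DP table indexed by positions in both strings.
First string: 4 positions
Second string: 23 positions
Total = 4 * 23 = 92


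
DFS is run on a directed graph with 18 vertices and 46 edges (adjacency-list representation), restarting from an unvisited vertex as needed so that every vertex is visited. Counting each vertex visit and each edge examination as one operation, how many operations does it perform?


A full DFS traversal processes each vertex exactly once (push/pop on stack).
Each directed edge is examined once.
V = 18, E = 46
V + E = 64


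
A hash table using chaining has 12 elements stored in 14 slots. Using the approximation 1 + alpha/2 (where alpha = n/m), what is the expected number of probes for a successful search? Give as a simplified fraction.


Load factor alpha = n/m = 12/14
Expected probes = 1 + alpha/2 = 1 + 12/(2*14)
= 1 + 12/28
= 28/28 + 12/28
= 40/28
Simplify: 10/7


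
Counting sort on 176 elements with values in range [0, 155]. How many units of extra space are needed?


Output array size: 176 (to store sorted result)
Count array size: 156 (one slot per possible value, range 0 to 155)
Total extra space = 176 + 156 = 332


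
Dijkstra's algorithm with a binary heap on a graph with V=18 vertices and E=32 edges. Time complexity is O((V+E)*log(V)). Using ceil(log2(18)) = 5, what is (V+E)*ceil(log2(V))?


Dijkstra with a binary heap: each vertex is extracted once, each edge may relax once.
Each heap operation costs O(log V).
V + E = 18 + 32 = 50
ceil(log2(18)) = 5 (since 2^4 = 16 < 18 <= 32 = 2^5)
Total heap work = (V+E) * ceil(log2(V)) = 50 * 5 = 250


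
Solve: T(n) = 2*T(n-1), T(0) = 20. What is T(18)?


Unrolling:
T(18) = 2*T(17) = 2^2*T(16) = ... = 2^18*T(0)
= 2^18 * 20
= 262144 * 20 = 5242880


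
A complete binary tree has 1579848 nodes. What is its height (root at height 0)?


In a complete binary tree, level k holds nodes 2^k .. 2^(k+1)-1 (1-indexed).
Height = floor(log2(n)) = floor(log2(1579848)) = 20
Check: 2^20 = 1048576 <= 1579848 < 2097152 = 2^21


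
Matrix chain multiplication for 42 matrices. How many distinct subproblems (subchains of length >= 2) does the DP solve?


Subproblems are indexed by (i, j) where i < j.
Number of such pairs = n*(n-1)/2
= 42 * 41 / 2
= 861


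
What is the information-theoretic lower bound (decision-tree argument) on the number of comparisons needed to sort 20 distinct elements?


A binary decision tree of height h has at most 2^h leaves and needs at least n! of them, so h >= ceil(log2(n!)).
Compute 20! as a running product:
  x2 = 2, x3 = 6, x4 = 24, x5 = 120
  x6 = 720, x7 = 5040, x8 = 40320, x9 = 362880
  x10 = 3628800, x11 = 39916800, x12 = 479001600, x13 = 6227020800
  x14 = 87178291200, x15 = 1307674368000, x16 = 20922789888000, x17 = 355687428096000
  x18 = 6402373705728000, x19 = 121645100408832000, x20 = 2432902008176640000
20! = 2432902008176640000
Bracket between powers of 2:
  2^61 = 2305843009213693952 < 2432902008176640000 <= 4611686018427387904 = 2^62
So ceil(log2(20!)) = 62


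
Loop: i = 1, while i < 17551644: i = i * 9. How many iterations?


i multiplies by 9 each step:
i = 1 -> 9 -> 81 -> 729 -> 6561 -> 59049 -> 531441 -> 4782969 -> 43046721 (stop)
Iterations = ceil(log_9(17551644)) = 8


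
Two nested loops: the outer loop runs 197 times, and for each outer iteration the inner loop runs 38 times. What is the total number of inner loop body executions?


Outer loop: 197 iterations
Inner loop: 38 iterations per outer iteration
Total = 197 * 38 = 7486


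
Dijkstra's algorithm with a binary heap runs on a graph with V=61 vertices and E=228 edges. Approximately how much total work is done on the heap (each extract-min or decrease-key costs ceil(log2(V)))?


Dijkstra with a binary heap: each vertex is extracted once, each edge may relax once.
Each heap operation costs O(log V).
V + E = 61 + 228 = 289
ceil(log2(61)) = 6 (since 2^5 = 32 < 61 <= 64 = 2^6)
Total heap work = (V+E) * ceil(log2(V)) = 289 * 6 = 1734


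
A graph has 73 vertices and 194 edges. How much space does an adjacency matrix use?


Adjacency matrix: V x V grid of entries
Space = V^2 = 73^2 = 73 * 73 = 5329


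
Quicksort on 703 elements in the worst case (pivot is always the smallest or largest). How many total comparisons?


In the worst case, each partition step picks the worst pivot:
  Partition 1: 702 comparisons (n-1 elements to compare)
  Partition 2: 701 comparisons
  Partition 3: 700 comparisons
  Partition 4: 699 comparisons
  Partition 5: 698 comparisons
  ...
  Last partition: 0 comparisons
Total = (n-1) + (n-2) + ... + 1 + 0 = n*(n-1)/2
= 703*702/2 = 246753


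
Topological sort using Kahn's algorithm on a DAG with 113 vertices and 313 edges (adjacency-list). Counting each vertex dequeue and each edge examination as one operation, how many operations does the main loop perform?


Kahn's algorithm:
  1. Compute in-degrees: O(V + E)
  2. Process queue: each vertex dequeued once (O(V))
     each edge examined once (O(E))
Total = V + E = 113 + 313 = 426


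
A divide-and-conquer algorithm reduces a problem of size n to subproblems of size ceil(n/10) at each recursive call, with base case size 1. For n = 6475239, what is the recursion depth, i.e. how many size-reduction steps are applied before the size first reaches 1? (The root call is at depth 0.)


Each step divides the size by 10 (rounding up); after k steps the size is ceil(n/10^k), which equals 1 exactly when 10^k >= n.
So the depth is the smallest k with 10^k >= 6475239, i.e. ceil(log_10(6475239)).
10^6 = 1000000 < 6475239 <= 10000000 = 10^7
Recursion depth = 7


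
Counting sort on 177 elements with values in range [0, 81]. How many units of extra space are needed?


Output array size: 177 (to store sorted result)
Count array size: 82 (one slot per possible value, range 0 to 81)
Total extra space = 177 + 82 = 259


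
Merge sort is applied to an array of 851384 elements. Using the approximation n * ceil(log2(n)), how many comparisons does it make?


Merge sort divides the array into halves recursively.
Number of levels = ceil(log2(851384)) = 20
At each level, approximately n = 851384 comparisons are needed for merging.
Total comparisons ~ n * ceil(log2(n)) = 851384 * 20 = 17027680


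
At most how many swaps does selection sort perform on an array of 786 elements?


Each of the 785 passes places one element in its final position.
Pass 1: swap minimum into position 0
Pass 2: swap minimum of remaining into position 1
...
Pass 785: last two elements, one swap
Maximum swaps = 786 - 1 = 785


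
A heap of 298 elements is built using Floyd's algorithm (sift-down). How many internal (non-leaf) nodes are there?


Leaf nodes occupy roughly half the array.
Sift-down is called for each internal node, starting from the last one.
Internal nodes = floor(n/2) = floor(298/2) = 149


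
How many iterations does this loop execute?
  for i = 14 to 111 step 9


The loop variable i takes values starting at 14 and increments by 9 each iteration.
Sequence: i = 14, 23, 32, 41, 50, 59, 68, 77, 86, ...
The upper bound 111 is inclusive, so the count is floor((last - first) / step) + 1:
floor((111 - 14) / 9) + 1 = floor(97/9) + 1 = 10 + 1 = 11


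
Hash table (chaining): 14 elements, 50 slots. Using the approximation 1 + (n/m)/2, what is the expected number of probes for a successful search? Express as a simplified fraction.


Computing expected probes:
alpha = 14/50
= 1 + alpha/2
= 1 + 14/(2*50)
= (2*50 + 14) / (2*50)
= 114/100 = 57/50


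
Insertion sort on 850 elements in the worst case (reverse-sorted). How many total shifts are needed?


In the worst case (reverse-sorted), each element shifts past all previous:
  Element 1: 1 shifts
  Element 2: 2 shifts
  Element 3: 3 shifts
  Element 4: 4 shifts
  Element 5: 5 shifts
  ...
  Element 849: 849 shifts
Total = 1 + 2 + ... + 849
= 850*(850-1)/2 = 360825


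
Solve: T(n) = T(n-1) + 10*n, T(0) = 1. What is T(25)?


Expanding the recurrence:
T(25) = T(24) + 10*25
       = T(23) + 10*24 + 10*25
       ...
       = T(0) + 10*(1 + 2 + ... + 25)
       = 1 + 10 * 25*26/2
       = 1 + 10 * 325
       = 1 + 3250 = 3251


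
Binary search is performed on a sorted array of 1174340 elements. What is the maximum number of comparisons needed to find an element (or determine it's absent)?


Binary search halves the search space each comparison:
  Step 1: search space = 1174340 -> 587170
  Step 2: search space = 587170 -> 293585
  Step 3: search space = 293585 -> 146792
  Step 4: search space = 146792 -> 73396
  Step 5: search space = 73396 -> 36698
  Step 6: search space = 36698 -> 18349
  Step 7: search space = 18349 -> 9174
  Step 8: search space = 9174 -> 4587
  Step 9: search space = 4587 -> 2293
  Step 10: search space = 2293 -> 1146
  Step 11: search space = 1146 -> 573
  Step 12: search space = 573 -> 286
  Step 13: search space = 286 -> 143
  Step 14: search space = 143 -> 71
  Step 15: search space = 71 -> 35
  Step 16: search space = 35 -> 17
  Step 17: search space = 17 -> 8
  Step 18: search space = 8 -> 4
  Step 19: search space = 4 -> 2
  Step 20: search space = 2 -> 1
  Step 21: search space = 1 (final check)
Maximum comparisons = floor(log2(1174340)) + 1 = 20 + 1 = 21


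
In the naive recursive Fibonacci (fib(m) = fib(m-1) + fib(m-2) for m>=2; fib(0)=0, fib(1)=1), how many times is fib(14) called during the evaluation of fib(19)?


Let N(m) = number of times fib(m) is called while evaluating fib(19).
N(19) = 1 (the initial call).
N(18) = 1 (only fib(19) calls it).
For 1 <= m <= 17: fib(m) is called by fib(m+1) and fib(m+2), so
  N(m) = N(m+1) + N(m+2).
fib(0) is called only by fib(2), so N(0) = N(2).
Walk down from m=19:
  N(19)=1, N(18)=1, N(17)=2, N(16)=3, N(15)=5, N(14)=8
N(14) = 8


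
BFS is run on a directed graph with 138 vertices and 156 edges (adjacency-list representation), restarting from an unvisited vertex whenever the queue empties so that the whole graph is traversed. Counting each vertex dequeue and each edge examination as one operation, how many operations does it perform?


A full BFS traversal dequeues each vertex exactly once and examines each directed edge exactly once.
V = 138 (vertex processing cost)
E = 156 (edge examination cost)
Total operations proportional to V + E = 138 + 156 = 294
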